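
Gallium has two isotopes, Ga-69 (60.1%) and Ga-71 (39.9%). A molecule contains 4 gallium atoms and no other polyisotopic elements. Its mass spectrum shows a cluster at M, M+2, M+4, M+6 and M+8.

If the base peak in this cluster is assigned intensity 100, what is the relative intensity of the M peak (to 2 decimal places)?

Binomial terms of (0.601 + 0.399)^4: M 0.1305, M+2 0.3465, M+4 0.3450, M+6 0.1527, M+8 0.0253 → M+2 is the base peak.
P(M+2) = C(4,1) × 0.601^3 × 0.399^1 = 4 × 0.2170818 × 0.3990 = 0.346463 (base)
P(M) = C(4,0) × 0.601^4 × 0.399^0 = 1 × 0.13046616 × 1.0000 = 0.130466
Relative intensity = 0.130466 / 0.346463 × 100 = 37.66

37.66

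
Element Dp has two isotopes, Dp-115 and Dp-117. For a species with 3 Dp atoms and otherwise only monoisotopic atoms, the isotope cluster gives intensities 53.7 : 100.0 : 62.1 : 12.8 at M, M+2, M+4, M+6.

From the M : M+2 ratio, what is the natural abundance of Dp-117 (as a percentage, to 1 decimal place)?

Let p = fractional abundance of Dp-115. I(M+2)/I(M) = [C(3,1)·p^2·(1−p)] / p^3 = 3·(1−p)/p = 100.0/53.7 = 1.8622
(1−p)/p = 1.8622/3 = 0.6207  ⇒  p = 1/(1 + 0.6207) = 0.6170
Dp-115: 61.7%, Dp-117: 38.3%.

38.3%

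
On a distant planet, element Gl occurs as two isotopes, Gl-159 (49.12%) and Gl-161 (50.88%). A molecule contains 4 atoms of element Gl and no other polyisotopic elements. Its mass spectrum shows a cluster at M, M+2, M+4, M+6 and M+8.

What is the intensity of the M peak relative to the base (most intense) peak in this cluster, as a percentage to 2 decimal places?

15.53%

(0.4912 + 0.5088)^4 gives M 0.0582, M+2 0.2412, M+4 0.3748, M+6 0.2588, M+8 0.0670; the largest is M+4.
P(M+4) = C(4,2) × 0.4912^2 × 0.5088^2 = 6 × 0.24127744 × 0.25887744 = 0.374768 (base)
P(M) = C(4,0) × 0.4912^4 × 0.5088^0 = 1 × 0.0582148 × 1.0000 = 0.058215
Relative intensity = 0.058215 / 0.374768 × 100 = 15.53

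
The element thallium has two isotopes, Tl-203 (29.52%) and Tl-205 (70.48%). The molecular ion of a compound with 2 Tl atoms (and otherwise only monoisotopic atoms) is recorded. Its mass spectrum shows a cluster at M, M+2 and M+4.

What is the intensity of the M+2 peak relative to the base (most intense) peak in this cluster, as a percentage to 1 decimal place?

(0.2952 + 0.7048)^2 gives M 0.0871, M+2 0.4161, M+4 0.4967; the largest is M+4.
P(M+4) = C(2,2) × 0.2952^0 × 0.7048^2 = 1 × 1.0000 × 0.49674304 = 0.496743 (base)
P(M+2) = C(2,1) × 0.2952^1 × 0.7048^1 = 2 × 0.2952 × 0.7048 = 0.416114
Relative intensity = 0.416114 / 0.496743 × 100 = 83.8

83.8%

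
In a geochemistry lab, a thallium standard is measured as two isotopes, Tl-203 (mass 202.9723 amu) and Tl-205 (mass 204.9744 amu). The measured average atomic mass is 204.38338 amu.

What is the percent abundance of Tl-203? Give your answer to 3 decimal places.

29.520%

Let x be the fractional abundance of Tl-203; then Tl-205 has abundance 1 − x.
202.9723·x + 204.9744·(1 − x) = 204.38338
(202.9723 − 204.9744)·x = 204.38338 − 204.9744
x = -0.59102 / -2.0021 = 0.29520 → 29.520% Tl-203, 70.480% Tl-205.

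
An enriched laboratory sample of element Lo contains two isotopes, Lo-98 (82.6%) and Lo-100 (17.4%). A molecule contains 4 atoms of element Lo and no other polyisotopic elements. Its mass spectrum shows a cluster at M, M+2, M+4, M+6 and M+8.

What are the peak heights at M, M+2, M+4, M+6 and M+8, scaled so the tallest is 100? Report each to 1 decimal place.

100.0 : 84.3 : 26.6 : 3.7 : 0.2

Each Lo atom is independently Lo-98 (p = 0.826) or Lo-100 (q = 0.174); the cluster is the binomial expansion (p + q)^4.
P(M) = 0.826^4 = 0.465501
P(M+2) = 4 × 0.826^3 × 0.174^1 = 0.392238
P(M+4) = 6 × 0.826^2 × 0.174^2 = 0.123940
P(M+6) = 4 × 0.826^1 × 0.174^3 = 0.017406
P(M+8) = 0.174^4 = 0.000917
The M peak is largest (0.465501); scaling to 100 gives 100.0 : 84.3 : 26.6 : 3.7 : 0.2.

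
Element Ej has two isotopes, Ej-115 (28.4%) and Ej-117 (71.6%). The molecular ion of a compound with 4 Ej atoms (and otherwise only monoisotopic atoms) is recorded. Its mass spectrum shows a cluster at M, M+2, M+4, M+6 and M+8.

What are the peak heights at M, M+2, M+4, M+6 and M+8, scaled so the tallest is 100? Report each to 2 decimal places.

1.56 : 15.73 : 59.50 : 100.00 : 63.03

Each Ej atom is independently Ej-115 (p = 0.284) or Ej-117 (q = 0.716); the cluster is the binomial expansion (p + q)^4.
P(M) = 0.284^4 = 0.006505
P(M+2) = 4 × 0.284^3 × 0.716^1 = 0.065604
P(M+4) = 6 × 0.284^2 × 0.716^2 = 0.248093
P(M+6) = 4 × 0.284^1 × 0.716^3 = 0.416982
P(M+8) = 0.716^4 = 0.262816
The M+6 peak is largest (0.416982); scaling to 100 gives 1.56 : 15.73 : 59.50 : 100.00 : 63.03.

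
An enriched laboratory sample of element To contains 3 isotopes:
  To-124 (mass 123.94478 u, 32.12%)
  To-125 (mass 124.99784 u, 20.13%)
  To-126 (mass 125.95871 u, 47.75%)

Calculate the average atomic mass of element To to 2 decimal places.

125.12 u

The abundance-weighted mean is 0.3212 × 123.94478 + 0.2013 × 124.99784 + 0.4775 × 125.95871
= 39.811063 + 25.162065 + 60.145284 = 125.118412 u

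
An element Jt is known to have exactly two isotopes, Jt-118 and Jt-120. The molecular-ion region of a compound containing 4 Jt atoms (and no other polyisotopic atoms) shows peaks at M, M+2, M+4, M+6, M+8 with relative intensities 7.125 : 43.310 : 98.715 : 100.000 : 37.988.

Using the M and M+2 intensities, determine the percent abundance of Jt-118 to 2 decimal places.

39.69%

If p is the fraction of Jt that is Jt-118, then I(M+2)/I(M) = [C(4,1)·p^3·(1−p)] / p^4 = 4·(1−p)/p = 43.310/7.125 = 6.0786
(1−p)/p = 6.0786/4 = 1.5196  ⇒  p = 1/(1 + 1.5196) = 0.3969
Jt-118: 39.69%, Jt-120: 60.31%.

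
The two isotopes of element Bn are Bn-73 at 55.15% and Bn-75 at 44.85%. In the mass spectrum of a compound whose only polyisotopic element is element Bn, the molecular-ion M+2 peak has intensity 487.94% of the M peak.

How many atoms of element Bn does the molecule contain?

For n independent Bn atoms, I(M+2)/I(M) = n · (abundance Bn-75) / (abundance Bn-73) = n · 0.4485/0.5515.
n = 4.8794 × 0.5515/0.4485 = 6.00 ≈ 6

6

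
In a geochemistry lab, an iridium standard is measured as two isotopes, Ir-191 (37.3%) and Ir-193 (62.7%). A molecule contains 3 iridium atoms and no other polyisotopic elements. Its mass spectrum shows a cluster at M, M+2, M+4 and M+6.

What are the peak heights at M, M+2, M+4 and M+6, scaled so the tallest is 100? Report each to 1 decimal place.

Expanding (0.373 + 0.627)^3:
P(M) = 0.373^3 = 0.051895
P(M+2) = 3 × 0.373^2 × 0.627^1 = 0.261702
P(M+4) = 3 × 0.373^1 × 0.627^2 = 0.439911
P(M+6) = 0.627^3 = 0.246492
The M+4 peak is largest (0.439911); scaling to 100 gives 11.8 : 59.5 : 100.0 : 56.0.

11.8 : 59.5 : 100.0 : 56.0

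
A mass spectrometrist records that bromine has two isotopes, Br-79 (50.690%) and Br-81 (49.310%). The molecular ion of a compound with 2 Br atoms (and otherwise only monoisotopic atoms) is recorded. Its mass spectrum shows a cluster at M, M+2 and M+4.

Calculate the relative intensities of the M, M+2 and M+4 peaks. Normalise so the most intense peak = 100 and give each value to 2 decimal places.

Expanding (0.50690 + 0.49310)^2:
P(M) = 0.50690^2 = 0.256948
P(M+2) = 2 × 0.50690^1 × 0.49310^1 = 0.499905
P(M+4) = 0.49310^2 = 0.243148
The M+2 peak is largest (0.499905); scaling to 100 gives 51.40 : 100.00 : 48.64.

51.40 : 100.00 : 48.64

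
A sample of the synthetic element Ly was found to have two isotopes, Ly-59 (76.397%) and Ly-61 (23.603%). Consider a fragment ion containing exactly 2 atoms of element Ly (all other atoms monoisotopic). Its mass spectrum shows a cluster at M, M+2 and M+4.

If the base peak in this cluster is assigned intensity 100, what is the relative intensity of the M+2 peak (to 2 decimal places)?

Binomial terms of (0.76397 + 0.23603)^2: M 0.5837, M+2 0.3606, M+4 0.0557 → M is the base peak.
P(M) = C(2,0) × 0.76397^2 × 0.23603^0 = 1 × 0.58365016 × 1.0000 = 0.583650 (base)
P(M+2) = C(2,1) × 0.76397^1 × 0.23603^1 = 2 × 0.76397 × 0.23603 = 0.360640
Relative intensity = 0.360640 / 0.583650 × 100 = 61.79

61.79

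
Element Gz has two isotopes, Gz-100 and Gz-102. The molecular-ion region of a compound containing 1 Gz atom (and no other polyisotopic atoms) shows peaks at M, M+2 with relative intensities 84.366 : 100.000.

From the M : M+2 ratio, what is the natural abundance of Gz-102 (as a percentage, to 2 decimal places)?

Let p = fractional abundance of Gz-100. I(M+2)/I(M) = [C(1,1)·p^0·(1−p)] / p^1 = 1·(1−p)/p = 100.000/84.366 = 1.1853
(1−p)/p = 1.1853/1 = 1.1853  ⇒  p = 1/(1 + 1.1853) = 0.4576
Gz-100: 45.76%, Gz-102: 54.24%.

54.24%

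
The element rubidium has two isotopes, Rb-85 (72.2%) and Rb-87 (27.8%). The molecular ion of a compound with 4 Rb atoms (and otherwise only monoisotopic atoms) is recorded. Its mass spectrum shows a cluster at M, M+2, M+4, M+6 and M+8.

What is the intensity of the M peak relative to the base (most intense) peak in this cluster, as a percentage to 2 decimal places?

64.93%

(0.722 + 0.278)^4 gives M 0.2717, M+2 0.4185, M+4 0.2417, M+6 0.0620, M+8 0.0060; the largest is M+2.
P(M+2) = C(4,1) × 0.722^3 × 0.278^1 = 4 × 0.37636705 × 0.2780 = 0.418520 (base)
P(M) = C(4,0) × 0.722^4 × 0.278^0 = 1 × 0.27173701 × 1.0000 = 0.271737
Relative intensity = 0.271737 / 0.418520 × 100 = 64.93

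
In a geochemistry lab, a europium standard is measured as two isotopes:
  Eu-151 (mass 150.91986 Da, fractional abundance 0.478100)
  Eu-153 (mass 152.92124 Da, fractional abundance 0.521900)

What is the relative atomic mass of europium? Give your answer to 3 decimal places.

151.964 Da

Ar = Σ fᵢ·mᵢ = 0.478100 × 150.91986 + 0.521900 × 152.92124
= 72.154785 + 79.809595 = 151.964380 Da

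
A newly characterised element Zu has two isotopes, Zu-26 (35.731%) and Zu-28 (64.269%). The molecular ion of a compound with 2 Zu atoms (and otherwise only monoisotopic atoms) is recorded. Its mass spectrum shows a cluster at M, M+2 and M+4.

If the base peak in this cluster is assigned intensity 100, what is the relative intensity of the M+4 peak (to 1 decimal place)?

(0.35731 + 0.64269)^2 gives M 0.1277, M+2 0.4593, M+4 0.4131; the largest is M+2.
P(M+2) = C(2,1) × 0.35731^1 × 0.64269^1 = 2 × 0.35731 × 0.64269 = 0.459279 (base)
P(M+4) = C(2,2) × 0.35731^0 × 0.64269^2 = 1 × 1.0000 × 0.41305044 = 0.413050
Relative intensity = 0.413050 / 0.459279 × 100 = 89.9

89.9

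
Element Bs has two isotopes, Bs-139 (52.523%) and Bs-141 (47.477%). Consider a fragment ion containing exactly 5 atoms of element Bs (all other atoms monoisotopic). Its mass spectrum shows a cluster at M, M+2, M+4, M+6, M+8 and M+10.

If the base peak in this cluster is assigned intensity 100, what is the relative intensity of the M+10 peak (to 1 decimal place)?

7.4

Term probabilities: M 0.0400, M+2 0.1807, M+4 0.3266, M+6 0.2952, M+8 0.1334, M+10 0.0241. Base peak = M+4.
P(M+4) = C(5,2) × 0.52523^3 × 0.47477^2 = 10 × 0.14489339 × 0.22540655 = 0.326599 (base)
P(M+10) = C(5,5) × 0.52523^0 × 0.47477^5 = 1 × 1.0000 × 0.02412217 = 0.024122
Relative intensity = 0.024122 / 0.326599 × 100 = 7.4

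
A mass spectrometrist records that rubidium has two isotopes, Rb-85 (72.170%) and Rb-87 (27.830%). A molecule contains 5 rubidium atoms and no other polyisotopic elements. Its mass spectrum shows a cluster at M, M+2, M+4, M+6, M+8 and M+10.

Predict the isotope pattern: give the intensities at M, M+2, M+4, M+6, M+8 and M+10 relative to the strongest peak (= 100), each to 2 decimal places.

Expanding (0.72170 + 0.27830)^5:
P(M) = 0.72170^5 = 0.195787
P(M+2) = 5 × 0.72170^4 × 0.27830^1 = 0.377494
P(M+4) = 10 × 0.72170^3 × 0.27830^2 = 0.291136
P(M+6) = 10 × 0.72170^2 × 0.27830^3 = 0.112267
P(M+8) = 5 × 0.72170^1 × 0.27830^4 = 0.021646
P(M+10) = 0.27830^5 = 0.001669
The M+2 peak is largest (0.377494); scaling to 100 gives 51.86 : 100.00 : 77.12 : 29.74 : 5.73 : 0.44.

51.86 : 100.00 : 77.12 : 29.74 : 5.73 : 0.44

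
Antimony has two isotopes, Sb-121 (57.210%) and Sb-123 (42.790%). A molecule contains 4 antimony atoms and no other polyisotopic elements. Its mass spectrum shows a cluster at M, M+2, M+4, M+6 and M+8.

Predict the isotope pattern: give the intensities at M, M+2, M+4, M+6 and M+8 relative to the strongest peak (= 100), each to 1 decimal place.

29.8 : 89.1 : 100.0 : 49.9 : 9.3

Expanding (0.57210 + 0.42790)^4:
P(M) = 0.57210^4 = 0.107124
P(M+2) = 4 × 0.57210^3 × 0.42790^1 = 0.320493
P(M+4) = 6 × 0.57210^2 × 0.42790^2 = 0.359567
P(M+6) = 4 × 0.57210^1 × 0.42790^3 = 0.179291
P(M+8) = 0.42790^4 = 0.033525
The M+4 peak is largest (0.359567); scaling to 100 gives 29.8 : 89.1 : 100.0 : 49.9 : 9.3.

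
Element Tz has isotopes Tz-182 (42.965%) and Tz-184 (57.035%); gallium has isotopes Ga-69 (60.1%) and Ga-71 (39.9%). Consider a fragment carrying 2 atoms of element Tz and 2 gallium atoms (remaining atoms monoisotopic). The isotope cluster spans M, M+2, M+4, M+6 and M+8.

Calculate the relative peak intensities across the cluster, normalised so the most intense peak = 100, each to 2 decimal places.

Element Tz pattern (n=2): 0.18459912 : 0.49010175 : 0.32529912
Gallium pattern (n=2): 0.361201 : 0.479598 : 0.159201
Convolve the two distributions (both contribute in 2-u steps):
  M: 0.18459912×0.361201 = 0.066677
  M+2: 0.18459912×0.479598 + 0.49010175×0.361201 = 0.265559
  M+4: 0.18459912×0.159201 + 0.49010175×0.479598 + 0.32529912×0.361201 = 0.381939
  M+6: 0.49010175×0.159201 + 0.32529912×0.479598 = 0.234037
  M+8: 0.32529912×0.159201 = 0.051788
Scale to base peak (0.381939) = 100: 17.46 : 69.53 : 100.00 : 61.28 : 13.56

17.46 : 69.53 : 100.00 : 61.28 : 13.56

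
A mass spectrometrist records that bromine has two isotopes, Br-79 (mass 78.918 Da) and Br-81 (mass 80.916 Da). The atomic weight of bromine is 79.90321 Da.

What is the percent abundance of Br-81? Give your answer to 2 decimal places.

49.31%

Writing the weighted mean with unknown fraction x of Br-79:
78.918·x + 80.916·(1 − x) = 79.90321
(78.918 − 80.916)·x = 79.90321 − 80.916
x = -1.01279 / -1.998 = 0.50690 → 50.69% Br-79, 49.31% Br-81.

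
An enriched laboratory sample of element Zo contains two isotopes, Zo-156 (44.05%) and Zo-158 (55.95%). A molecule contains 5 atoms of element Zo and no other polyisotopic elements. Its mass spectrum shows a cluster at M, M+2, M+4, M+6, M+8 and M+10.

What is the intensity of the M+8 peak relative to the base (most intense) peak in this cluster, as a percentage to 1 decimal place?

63.5%

Term probabilities: M 0.0166, M+2 0.1053, M+4 0.2676, M+6 0.3399, M+8 0.2158, M+10 0.0548. Base peak = M+6.
P(M+6) = C(5,3) × 0.4405^2 × 0.5595^3 = 10 × 0.19404025 × 0.17514602 = 0.339854 (base)
P(M+8) = C(5,4) × 0.4405^1 × 0.5595^4 = 5 × 0.4405 × 0.0979942 = 0.215832
Relative intensity = 0.215832 / 0.339854 × 100 = 63.5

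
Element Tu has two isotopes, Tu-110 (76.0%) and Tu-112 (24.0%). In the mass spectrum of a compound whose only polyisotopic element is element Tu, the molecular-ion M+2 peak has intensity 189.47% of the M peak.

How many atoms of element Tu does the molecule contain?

The M+2/M ratio from n Tu atoms is n · q/p = n · 0.240/0.760.
n = 1.8947 × 0.760/0.240 = 6.00 ≈ 6

6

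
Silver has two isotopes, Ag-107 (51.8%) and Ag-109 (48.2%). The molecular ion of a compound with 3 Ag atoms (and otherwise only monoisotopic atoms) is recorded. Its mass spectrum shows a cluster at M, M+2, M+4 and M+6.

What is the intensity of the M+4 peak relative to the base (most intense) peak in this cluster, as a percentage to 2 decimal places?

(0.518 + 0.482)^3 gives M 0.1390, M+2 0.3880, M+4 0.3610, M+6 0.1120; the largest is M+2.
P(M+2) = C(3,1) × 0.518^2 × 0.482^1 = 3 × 0.268324 × 0.4820 = 0.387997 (base)
P(M+4) = C(3,2) × 0.518^1 × 0.482^2 = 3 × 0.5180 × 0.232324 = 0.361031
Relative intensity = 0.361031 / 0.387997 × 100 = 93.05

93.05%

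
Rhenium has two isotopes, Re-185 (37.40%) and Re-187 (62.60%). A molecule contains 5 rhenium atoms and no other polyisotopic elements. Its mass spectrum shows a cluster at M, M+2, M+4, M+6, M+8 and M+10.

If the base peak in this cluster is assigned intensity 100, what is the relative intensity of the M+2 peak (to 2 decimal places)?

Binomial terms of (0.3740 + 0.6260)^5: M 0.0073, M+2 0.0612, M+4 0.2050, M+6 0.3431, M+8 0.2872, M+10 0.0961 → M+6 is the base peak.
P(M+6) = C(5,3) × 0.3740^2 × 0.6260^3 = 10 × 0.139876 × 0.24531438 = 0.343136 (base)
P(M+2) = C(5,1) × 0.3740^4 × 0.6260^1 = 5 × 0.0195653 × 0.6260 = 0.061239
Relative intensity = 0.061239 / 0.343136 × 100 = 17.85

17.85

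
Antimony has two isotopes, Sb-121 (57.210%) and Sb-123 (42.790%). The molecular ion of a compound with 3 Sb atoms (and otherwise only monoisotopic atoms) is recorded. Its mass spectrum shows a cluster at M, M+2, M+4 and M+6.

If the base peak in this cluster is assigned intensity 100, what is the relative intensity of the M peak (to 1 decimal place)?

Term probabilities: M 0.1872, M+2 0.4202, M+4 0.3143, M+6 0.0783. Base peak = M+2.
P(M+2) = C(3,1) × 0.57210^2 × 0.42790^1 = 3 × 0.32729841 × 0.4279 = 0.420153 (base)
P(M) = C(3,0) × 0.57210^3 × 0.42790^0 = 1 × 0.18724742 × 1.0000 = 0.187247
Relative intensity = 0.187247 / 0.420153 × 100 = 44.6

44.6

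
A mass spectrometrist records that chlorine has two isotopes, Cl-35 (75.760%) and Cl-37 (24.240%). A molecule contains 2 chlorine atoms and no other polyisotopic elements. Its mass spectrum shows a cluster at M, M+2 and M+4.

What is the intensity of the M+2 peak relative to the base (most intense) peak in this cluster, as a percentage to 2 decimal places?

63.99%

(0.75760 + 0.24240)^2 gives M 0.5740, M+2 0.3673, M+4 0.0588; the largest is M.
P(M) = C(2,0) × 0.75760^2 × 0.24240^0 = 1 × 0.57395776 × 1.0000 = 0.573958 (base)
P(M+2) = C(2,1) × 0.75760^1 × 0.24240^1 = 2 × 0.7576 × 0.2424 = 0.367284
Relative intensity = 0.367284 / 0.573958 × 100 = 63.99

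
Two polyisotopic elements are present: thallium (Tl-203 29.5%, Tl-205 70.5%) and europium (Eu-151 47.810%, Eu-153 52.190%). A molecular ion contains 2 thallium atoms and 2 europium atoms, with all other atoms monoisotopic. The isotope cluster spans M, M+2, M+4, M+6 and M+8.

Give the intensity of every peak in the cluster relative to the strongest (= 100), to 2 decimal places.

5.51 : 38.33 : 95.45 : 100.00 : 37.47

Thallium pattern (n=2): 0.087025 : 0.41595 : 0.497025
Europium pattern (n=2): 0.22857961 : 0.49904078 : 0.27237961
Convolve the two distributions (both contribute in 2-u steps):
  M: 0.087025×0.22857961 = 0.019892
  M+2: 0.087025×0.49904078 + 0.41595×0.22857961 = 0.138507
  M+4: 0.087025×0.27237961 + 0.41595×0.49904078 + 0.497025×0.22857961 = 0.344890
  M+6: 0.41595×0.27237961 + 0.497025×0.49904078 = 0.361332
  M+8: 0.497025×0.27237961 = 0.135379
Scale to base peak (0.361332) = 100: 5.51 : 38.33 : 95.45 : 100.00 : 37.47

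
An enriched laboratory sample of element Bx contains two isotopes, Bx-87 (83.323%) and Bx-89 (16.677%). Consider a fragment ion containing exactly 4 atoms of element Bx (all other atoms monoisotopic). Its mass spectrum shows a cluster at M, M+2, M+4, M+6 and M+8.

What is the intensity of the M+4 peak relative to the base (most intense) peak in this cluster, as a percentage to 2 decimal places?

24.04%

Term probabilities: M 0.4820, M+2 0.3859, M+4 0.1159, M+6 0.0155, M+8 0.0008. Base peak = M.
P(M) = C(4,0) × 0.83323^4 × 0.16677^0 = 1 × 0.48201393 × 1.0000 = 0.482014 (base)
P(M+4) = C(4,2) × 0.83323^2 × 0.16677^2 = 6 × 0.69427223 × 0.02781223 = 0.115856
Relative intensity = 0.115856 / 0.482014 × 100 = 24.04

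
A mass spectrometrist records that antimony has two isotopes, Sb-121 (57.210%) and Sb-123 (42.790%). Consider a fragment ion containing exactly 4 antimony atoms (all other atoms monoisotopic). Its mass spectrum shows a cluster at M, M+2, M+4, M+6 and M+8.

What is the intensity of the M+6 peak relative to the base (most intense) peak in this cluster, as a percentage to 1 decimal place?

49.9%

(0.57210 + 0.42790)^4 gives M 0.1071, M+2 0.3205, M+4 0.3596, M+6 0.1793, M+8 0.0335; the largest is M+4.
P(M+4) = C(4,2) × 0.57210^2 × 0.42790^2 = 6 × 0.32729841 × 0.18309841 = 0.359567 (base)
P(M+6) = C(4,3) × 0.57210^1 × 0.42790^3 = 4 × 0.5721 × 0.07834781 = 0.179291
Relative intensity = 0.179291 / 0.359567 × 100 = 49.9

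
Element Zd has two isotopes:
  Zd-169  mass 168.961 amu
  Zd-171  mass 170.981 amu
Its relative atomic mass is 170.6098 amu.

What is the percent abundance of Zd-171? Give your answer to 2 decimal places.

81.62%

Let x be the fractional abundance of Zd-169; then Zd-171 has abundance 1 − x.
168.961·x + 170.981·(1 − x) = 170.6098
(168.961 − 170.981)·x = 170.6098 − 170.981
x = -0.3712 / -2.020 = 0.18376 → 18.38% Zd-169, 81.62% Zd-171.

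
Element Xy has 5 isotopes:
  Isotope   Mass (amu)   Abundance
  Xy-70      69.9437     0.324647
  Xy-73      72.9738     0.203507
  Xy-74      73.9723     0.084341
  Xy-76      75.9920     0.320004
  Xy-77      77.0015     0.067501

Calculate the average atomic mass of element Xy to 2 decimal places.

73.31 amu

Average mass = Σ (abundance × isotope mass) = 0.324647 × 69.9437 + 0.203507 × 72.9738 + 0.084341 × 73.9723 + 0.320004 × 75.9920 + 0.067501 × 77.0015
= 22.70701 + 14.85068 + 6.23890 + 24.31774 + 5.19768 = 73.31201 amu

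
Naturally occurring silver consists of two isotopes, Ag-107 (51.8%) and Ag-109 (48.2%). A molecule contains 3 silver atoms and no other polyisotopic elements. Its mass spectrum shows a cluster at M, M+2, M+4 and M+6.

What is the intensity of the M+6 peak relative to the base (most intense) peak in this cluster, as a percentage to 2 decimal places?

28.86%

Term probabilities: M 0.1390, M+2 0.3880, M+4 0.3610, M+6 0.1120. Base peak = M+2.
P(M+2) = C(3,1) × 0.518^2 × 0.482^1 = 3 × 0.268324 × 0.4820 = 0.387997 (base)
P(M+6) = C(3,3) × 0.518^0 × 0.482^3 = 1 × 1.0000 × 0.11198017 = 0.111980
Relative intensity = 0.111980 / 0.387997 × 100 = 28.86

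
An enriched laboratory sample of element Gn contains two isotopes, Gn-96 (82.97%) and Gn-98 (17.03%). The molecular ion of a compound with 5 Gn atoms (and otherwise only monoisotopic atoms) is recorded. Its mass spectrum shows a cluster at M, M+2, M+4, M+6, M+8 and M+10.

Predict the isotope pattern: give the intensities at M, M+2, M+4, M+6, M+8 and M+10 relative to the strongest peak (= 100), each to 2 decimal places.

97.44 : 100.00 : 41.05 : 8.43 : 0.86 : 0.04

Expanding (0.8297 + 0.1703)^5:
P(M) = 0.8297^5 = 0.393193
P(M+2) = 5 × 0.8297^4 × 0.1703^1 = 0.403524
P(M+4) = 10 × 0.8297^3 × 0.1703^2 = 0.165650
P(M+6) = 10 × 0.8297^2 × 0.1703^3 = 0.034001
P(M+8) = 5 × 0.8297^1 × 0.1703^4 = 0.003489
P(M+10) = 0.1703^5 = 0.000143
The M+2 peak is largest (0.403524); scaling to 100 gives 97.44 : 100.00 : 41.05 : 8.43 : 0.86 : 0.04.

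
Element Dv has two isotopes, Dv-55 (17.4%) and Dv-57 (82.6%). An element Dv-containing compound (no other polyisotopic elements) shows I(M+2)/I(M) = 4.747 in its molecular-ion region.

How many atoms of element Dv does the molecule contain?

The M+2/M ratio from n Dv atoms is n · q/p = n · 0.826/0.174.
n = 4.747 × 0.174/0.826 = 1.00 ≈ 1

1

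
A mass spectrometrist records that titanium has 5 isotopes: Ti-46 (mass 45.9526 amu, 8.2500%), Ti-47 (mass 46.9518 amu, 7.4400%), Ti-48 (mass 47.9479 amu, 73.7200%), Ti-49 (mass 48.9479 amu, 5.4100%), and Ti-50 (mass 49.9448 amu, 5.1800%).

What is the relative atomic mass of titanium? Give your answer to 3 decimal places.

47.867 amu

Weight each isotope mass by its fractional abundance: 0.082500 × 45.9526 + 0.074400 × 46.9518 + 0.737200 × 47.9479 + 0.054100 × 48.9479 + 0.051800 × 49.9448
= 3.79109 + 3.49321 + 35.34719 + 2.64808 + 2.58714 = 47.86671 amu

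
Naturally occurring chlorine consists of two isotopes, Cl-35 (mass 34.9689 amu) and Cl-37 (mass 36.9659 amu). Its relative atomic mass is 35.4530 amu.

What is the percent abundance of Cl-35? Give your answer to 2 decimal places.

75.76%

With x = fraction of Cl-35 (so Cl-37 is 1 − x):
34.9689·x + 36.9659·(1 − x) = 35.4530
(34.9689 − 36.9659)·x = 35.4530 − 36.9659
x = -1.5129 / -1.9970 = 0.75759 → 75.76% Cl-35, 24.24% Cl-37.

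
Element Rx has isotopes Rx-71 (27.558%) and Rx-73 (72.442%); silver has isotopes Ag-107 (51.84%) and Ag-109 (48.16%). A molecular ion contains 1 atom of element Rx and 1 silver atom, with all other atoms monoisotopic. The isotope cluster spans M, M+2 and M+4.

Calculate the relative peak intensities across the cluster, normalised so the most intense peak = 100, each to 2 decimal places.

28.11 : 100.00 : 68.64

Element Rx pattern (n=1): 0.27558 : 0.72442
Silver pattern (n=1): 0.5184 : 0.4816
Convolve the two distributions (both contribute in 2-u steps):
  M: 0.27558×0.5184 = 0.142861
  M+2: 0.27558×0.4816 + 0.72442×0.5184 = 0.508259
  M+4: 0.72442×0.4816 = 0.348881
Scale to base peak (0.508259) = 100: 28.11 : 100.00 : 68.64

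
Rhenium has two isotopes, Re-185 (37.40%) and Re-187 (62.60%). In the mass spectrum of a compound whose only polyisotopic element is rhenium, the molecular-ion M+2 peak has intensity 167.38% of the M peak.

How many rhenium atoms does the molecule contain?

For n independent Re atoms, I(M+2)/I(M) = n · (abundance Re-187) / (abundance Re-185) = n · 0.6260/0.3740.
n = 1.6738 × 0.3740/0.6260 = 1.00 ≈ 1

1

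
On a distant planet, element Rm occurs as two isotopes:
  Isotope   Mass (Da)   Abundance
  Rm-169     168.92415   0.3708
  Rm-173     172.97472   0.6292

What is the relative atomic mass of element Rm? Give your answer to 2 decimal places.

171.47 Da

Ar = Σ fᵢ·mᵢ = 0.3708 × 168.92415 + 0.6292 × 172.97472
= 62.637075 + 108.835694 = 171.472769 Da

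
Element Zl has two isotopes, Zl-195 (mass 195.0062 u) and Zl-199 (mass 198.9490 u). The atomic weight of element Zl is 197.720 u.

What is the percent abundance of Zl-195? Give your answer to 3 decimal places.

With x = fraction of Zl-195 (so Zl-199 is 1 − x):
195.0062·x + 198.9490·(1 − x) = 197.720
(195.0062 − 198.9490)·x = 197.720 − 198.9490
x = -1.2290 / -3.9428 = 0.31171 → 31.171% Zl-195, 68.829% Zl-199.

31.171%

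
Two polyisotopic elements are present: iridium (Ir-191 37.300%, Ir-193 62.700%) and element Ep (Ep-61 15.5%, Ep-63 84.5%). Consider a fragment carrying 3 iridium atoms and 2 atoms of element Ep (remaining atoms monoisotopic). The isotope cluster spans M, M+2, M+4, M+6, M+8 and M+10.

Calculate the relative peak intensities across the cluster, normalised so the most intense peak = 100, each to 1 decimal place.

0.3 : 5.3 : 30.7 : 81.3 : 100.0 : 46.5

Iridium pattern (n=3): 0.05189512 : 0.26170165 : 0.43991135 : 0.24649188
Element Ep pattern (n=2): 0.024025 : 0.26195 : 0.714025
Convolve the two distributions (both contribute in 2-u steps):
  M: 0.05189512×0.024025 = 0.001247
  M+2: 0.05189512×0.26195 + 0.26170165×0.024025 = 0.019881
  M+4: 0.05189512×0.714025 + 0.26170165×0.26195 + 0.43991135×0.024025 = 0.116176
  M+6: 0.26170165×0.714025 + 0.43991135×0.26195 + 0.24649188×0.024025 = 0.308018
  M+8: 0.43991135×0.714025 + 0.24649188×0.26195 = 0.378676
  M+10: 0.24649188×0.714025 = 0.176001
Scale to base peak (0.378676) = 100: 0.3 : 5.3 : 30.7 : 81.3 : 100.0 : 46.5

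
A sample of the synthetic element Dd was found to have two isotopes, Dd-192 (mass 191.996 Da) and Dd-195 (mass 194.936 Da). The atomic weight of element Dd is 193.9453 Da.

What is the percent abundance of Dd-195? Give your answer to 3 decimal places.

With x = fraction of Dd-192 (so Dd-195 is 1 − x):
191.996·x + 194.936·(1 − x) = 193.9453
(191.996 − 194.936)·x = 193.9453 − 194.936
x = -0.9907 / -2.940 = 0.33697 → 33.697% Dd-192, 66.303% Dd-195.

66.303%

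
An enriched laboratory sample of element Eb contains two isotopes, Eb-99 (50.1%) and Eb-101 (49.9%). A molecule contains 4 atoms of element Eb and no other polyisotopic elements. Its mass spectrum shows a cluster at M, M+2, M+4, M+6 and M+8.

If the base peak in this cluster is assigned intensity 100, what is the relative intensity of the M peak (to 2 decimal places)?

(0.501 + 0.499)^4 gives M 0.0630, M+2 0.2510, M+4 0.3750, M+6 0.2490, M+8 0.0620; the largest is M+4.
P(M+4) = C(4,2) × 0.501^2 × 0.499^2 = 6 × 0.251001 × 0.249001 = 0.374997 (base)
P(M) = C(4,0) × 0.501^4 × 0.499^0 = 1 × 0.0630015 × 1.0000 = 0.063002
Relative intensity = 0.063002 / 0.374997 × 100 = 16.80

16.80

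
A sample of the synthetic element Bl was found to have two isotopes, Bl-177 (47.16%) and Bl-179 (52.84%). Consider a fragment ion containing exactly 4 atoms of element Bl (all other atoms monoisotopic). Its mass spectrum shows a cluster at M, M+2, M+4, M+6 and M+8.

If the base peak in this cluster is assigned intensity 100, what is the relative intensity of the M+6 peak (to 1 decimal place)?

74.7

(0.4716 + 0.5284)^4 gives M 0.0495, M+2 0.2217, M+4 0.3726, M+6 0.2783, M+8 0.0780; the largest is M+4.
P(M+4) = C(4,2) × 0.4716^2 × 0.5284^2 = 6 × 0.22240656 × 0.27920656 = 0.372584 (base)
P(M+6) = C(4,3) × 0.4716^1 × 0.5284^3 = 4 × 0.4716 × 0.14753275 = 0.278306
Relative intensity = 0.278306 / 0.372584 × 100 = 74.7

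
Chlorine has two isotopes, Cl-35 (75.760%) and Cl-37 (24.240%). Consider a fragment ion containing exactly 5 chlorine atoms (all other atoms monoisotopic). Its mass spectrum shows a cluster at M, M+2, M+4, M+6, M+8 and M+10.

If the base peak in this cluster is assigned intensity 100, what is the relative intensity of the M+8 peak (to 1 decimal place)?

Term probabilities: M 0.2496, M+2 0.3993, M+4 0.2555, M+6 0.0817, M+8 0.0131, M+10 0.0008. Base peak = M+2.
P(M+2) = C(5,1) × 0.75760^4 × 0.24240^1 = 5 × 0.32942751 × 0.2424 = 0.399266 (base)
P(M+8) = C(5,4) × 0.75760^1 × 0.24240^4 = 5 × 0.7576 × 0.00345247 = 0.013078
Relative intensity = 0.013078 / 0.399266 × 100 = 3.3

3.3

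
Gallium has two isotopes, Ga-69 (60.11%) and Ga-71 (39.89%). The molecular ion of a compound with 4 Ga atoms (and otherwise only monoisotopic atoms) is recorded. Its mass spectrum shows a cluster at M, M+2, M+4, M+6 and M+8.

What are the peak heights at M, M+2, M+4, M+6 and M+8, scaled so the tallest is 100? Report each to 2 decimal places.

The 4 Ga atoms are independent, so intensities follow the terms of (0.6011 + 0.3989)^4.
P(M) = 0.6011^4 = 0.130553
P(M+2) = 4 × 0.6011^3 × 0.3989^1 = 0.346549
P(M+4) = 6 × 0.6011^2 × 0.3989^2 = 0.344963
P(M+6) = 4 × 0.6011^1 × 0.3989^3 = 0.152616
P(M+8) = 0.3989^4 = 0.025320
The M+2 peak is largest (0.346549); scaling to 100 gives 37.67 : 100.00 : 99.54 : 44.04 : 7.31.

37.67 : 100.00 : 99.54 : 44.04 : 7.31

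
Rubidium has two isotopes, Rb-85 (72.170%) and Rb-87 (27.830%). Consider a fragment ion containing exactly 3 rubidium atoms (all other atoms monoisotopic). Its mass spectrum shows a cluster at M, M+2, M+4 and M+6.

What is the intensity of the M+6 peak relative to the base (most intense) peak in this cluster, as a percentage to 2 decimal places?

4.96%

Term probabilities: M 0.3759, M+2 0.4349, M+4 0.1677, M+6 0.0216. Base peak = M+2.
P(M+2) = C(3,1) × 0.72170^2 × 0.27830^1 = 3 × 0.52085089 × 0.2783 = 0.434858 (base)
P(M+6) = C(3,3) × 0.72170^0 × 0.27830^3 = 1 × 1.0000 × 0.02155458 = 0.021555
Relative intensity = 0.021555 / 0.434858 × 100 = 4.96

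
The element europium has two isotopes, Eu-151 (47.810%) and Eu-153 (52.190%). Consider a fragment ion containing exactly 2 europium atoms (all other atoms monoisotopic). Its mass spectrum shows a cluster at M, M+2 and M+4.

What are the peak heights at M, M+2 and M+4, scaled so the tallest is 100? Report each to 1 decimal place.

Each Eu atom is independently Eu-151 (p = 0.47810) or Eu-153 (q = 0.52190); the cluster is the binomial expansion (p + q)^2.
P(M) = 0.47810^2 = 0.228580
P(M+2) = 2 × 0.47810^1 × 0.52190^1 = 0.499041
P(M+4) = 0.52190^2 = 0.272380
The M+2 peak is largest (0.499041); scaling to 100 gives 45.8 : 100.0 : 54.6.

45.8 : 100.0 : 54.6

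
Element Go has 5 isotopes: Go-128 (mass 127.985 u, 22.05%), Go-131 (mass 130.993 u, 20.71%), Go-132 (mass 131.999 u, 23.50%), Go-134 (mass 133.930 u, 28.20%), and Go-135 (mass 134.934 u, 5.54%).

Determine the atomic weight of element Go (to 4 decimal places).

131.6127 u

Ar = Σ fᵢ·mᵢ = 0.2205 × 127.985 + 0.2071 × 130.993 + 0.2350 × 131.999 + 0.2820 × 133.930 + 0.0554 × 134.934
= 28.22069 + 27.12865 + 31.01977 + 37.76826 + 7.47534 = 131.61271 u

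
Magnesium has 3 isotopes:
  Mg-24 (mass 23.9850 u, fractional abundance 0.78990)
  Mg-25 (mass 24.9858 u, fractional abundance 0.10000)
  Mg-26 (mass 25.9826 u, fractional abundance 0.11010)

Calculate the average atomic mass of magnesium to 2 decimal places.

Average mass = Σ (abundance × isotope mass) = 0.78990 × 23.9850 + 0.10000 × 24.9858 + 0.11010 × 25.9826
= 18.94575 + 2.49858 + 2.86068 = 24.30501 u

24.31 u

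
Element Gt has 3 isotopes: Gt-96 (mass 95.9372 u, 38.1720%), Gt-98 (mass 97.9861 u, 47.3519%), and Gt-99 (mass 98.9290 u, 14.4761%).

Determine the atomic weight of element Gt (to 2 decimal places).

97.34 u

Ar = Σ fᵢ·mᵢ = 0.381720 × 95.9372 + 0.473519 × 97.9861 + 0.144761 × 98.9290
= 36.62115 + 46.39828 + 14.32106 = 97.34049 u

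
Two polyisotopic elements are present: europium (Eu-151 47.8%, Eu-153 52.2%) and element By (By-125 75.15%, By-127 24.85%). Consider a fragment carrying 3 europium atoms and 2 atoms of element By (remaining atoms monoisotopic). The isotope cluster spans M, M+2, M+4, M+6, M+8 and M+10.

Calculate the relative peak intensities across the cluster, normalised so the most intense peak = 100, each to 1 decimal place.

17.1 : 67.3 : 100.0 : 68.8 : 21.4 : 2.4

Europium pattern (n=3): 0.10921535 : 0.35780594 : 0.39074206 : 0.14223665
Element By pattern (n=2): 0.56475225 : 0.3734955 : 0.06175225
Convolve the two distributions (both contribute in 2-u steps):
  M: 0.10921535×0.56475225 = 0.061680
  M+2: 0.10921535×0.3734955 + 0.35780594×0.56475225 = 0.242863
  M+4: 0.10921535×0.06175225 + 0.35780594×0.3734955 + 0.39074206×0.56475225 = 0.361056
  M+6: 0.35780594×0.06175225 + 0.39074206×0.3734955 + 0.14223665×0.56475225 = 0.248364
  M+8: 0.39074206×0.06175225 + 0.14223665×0.3734955 = 0.077254
  M+10: 0.14223665×0.06175225 = 0.008783
Scale to base peak (0.361056) = 100: 17.1 : 67.3 : 100.0 : 68.8 : 21.4 : 2.4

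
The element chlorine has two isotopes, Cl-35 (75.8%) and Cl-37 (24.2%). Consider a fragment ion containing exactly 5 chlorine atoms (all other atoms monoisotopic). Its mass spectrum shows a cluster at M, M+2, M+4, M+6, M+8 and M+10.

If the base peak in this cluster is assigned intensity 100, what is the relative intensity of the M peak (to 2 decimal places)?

62.64

Binomial terms of (0.758 + 0.242)^5: M 0.2502, M+2 0.3994, M+4 0.2551, M+6 0.0814, M+8 0.0130, M+10 0.0008 → M+2 is the base peak.
P(M+2) = C(5,1) × 0.758^4 × 0.242^1 = 5 × 0.33012379 × 0.2420 = 0.399450 (base)
P(M) = C(5,0) × 0.758^5 × 0.242^0 = 1 × 0.25023383 × 1.0000 = 0.250234
Relative intensity = 0.250234 / 0.399450 × 100 = 62.64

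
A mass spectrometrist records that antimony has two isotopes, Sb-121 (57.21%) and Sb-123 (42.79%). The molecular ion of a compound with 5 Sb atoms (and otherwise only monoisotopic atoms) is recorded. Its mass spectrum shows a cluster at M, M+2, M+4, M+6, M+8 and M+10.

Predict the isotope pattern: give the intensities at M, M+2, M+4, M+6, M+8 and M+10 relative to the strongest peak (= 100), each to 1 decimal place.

17.9 : 66.8 : 100.0 : 74.8 : 28.0 : 4.2

The 5 Sb atoms are independent, so intensities follow the terms of (0.5721 + 0.4279)^5.
P(M) = 0.5721^5 = 0.061286
P(M+2) = 5 × 0.5721^4 × 0.4279^1 = 0.229192
P(M+4) = 10 × 0.5721^3 × 0.4279^2 = 0.342847
P(M+6) = 10 × 0.5721^2 × 0.4279^3 = 0.256431
P(M+8) = 5 × 0.5721^1 × 0.4279^4 = 0.095898
P(M+10) = 0.4279^5 = 0.014345
The M+4 peak is largest (0.342847); scaling to 100 gives 17.9 : 66.8 : 100.0 : 74.8 : 28.0 : 4.2.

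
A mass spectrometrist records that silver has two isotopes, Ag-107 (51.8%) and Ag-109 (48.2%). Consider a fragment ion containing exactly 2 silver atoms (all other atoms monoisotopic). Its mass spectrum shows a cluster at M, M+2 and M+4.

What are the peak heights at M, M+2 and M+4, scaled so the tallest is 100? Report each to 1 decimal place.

53.7 : 100.0 : 46.5

The 2 Ag atoms are independent, so intensities follow the terms of (0.518 + 0.482)^2.
P(M) = 0.518^2 = 0.268324
P(M+2) = 2 × 0.518^1 × 0.482^1 = 0.499352
P(M+4) = 0.482^2 = 0.232324
The M+2 peak is largest (0.499352); scaling to 100 gives 53.7 : 100.0 : 46.5.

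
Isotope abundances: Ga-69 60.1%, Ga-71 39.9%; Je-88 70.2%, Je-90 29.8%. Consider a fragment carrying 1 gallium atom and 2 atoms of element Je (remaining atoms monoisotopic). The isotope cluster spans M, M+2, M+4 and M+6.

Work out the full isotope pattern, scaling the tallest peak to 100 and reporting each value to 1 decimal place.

Gallium pattern (n=1): 0.6010 : 0.3990
Element Je pattern (n=2): 0.492804 : 0.418392 : 0.088804
Convolve the two distributions (both contribute in 2-u steps):
  M: 0.6010×0.492804 = 0.296175
  M+2: 0.6010×0.418392 + 0.3990×0.492804 = 0.448082
  M+4: 0.6010×0.088804 + 0.3990×0.418392 = 0.220310
  M+6: 0.3990×0.088804 = 0.035433
Scale to base peak (0.448082) = 100: 66.1 : 100.0 : 49.2 : 7.9

66.1 : 100.0 : 49.2 : 7.9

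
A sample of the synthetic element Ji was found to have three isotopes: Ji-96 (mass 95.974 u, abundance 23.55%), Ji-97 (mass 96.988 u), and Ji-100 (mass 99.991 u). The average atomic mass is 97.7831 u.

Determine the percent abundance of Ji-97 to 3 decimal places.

42.021%

The remaining 76.45% is split between Ji-97 (fraction x) and Ji-100 (fraction 0.7645 − x).
Substituting: 96.988x + 99.991(0.7645 − x) = 75.181223
(96.988 − 99.991)x = -1.2618965  ⇒  x = 0.42021, y = 0.34429
Ji-97: 42.021%, Ji-100: 34.429%.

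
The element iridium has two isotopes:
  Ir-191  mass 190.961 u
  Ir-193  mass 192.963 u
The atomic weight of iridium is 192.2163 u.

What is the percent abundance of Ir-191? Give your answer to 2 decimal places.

Writing the weighted mean with unknown fraction x of Ir-191:
190.961·x + 192.963·(1 − x) = 192.2163
(190.961 − 192.963)·x = 192.2163 − 192.963
x = -0.7467 / -2.002 = 0.37298 → 37.30% Ir-191, 62.70% Ir-193.

37.30%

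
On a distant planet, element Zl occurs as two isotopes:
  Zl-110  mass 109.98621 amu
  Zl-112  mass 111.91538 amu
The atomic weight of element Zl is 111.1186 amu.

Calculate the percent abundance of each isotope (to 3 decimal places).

Writing the weighted mean with unknown fraction x of Zl-110:
109.98621·x + 111.91538·(1 − x) = 111.1186
(109.98621 − 111.91538)·x = 111.1186 − 111.91538
x = -0.79678 / -1.92917 = 0.41302 → 41.302% Zl-110, 58.698% Zl-112.

Zl-110: 41.302%, Zl-112: 58.698%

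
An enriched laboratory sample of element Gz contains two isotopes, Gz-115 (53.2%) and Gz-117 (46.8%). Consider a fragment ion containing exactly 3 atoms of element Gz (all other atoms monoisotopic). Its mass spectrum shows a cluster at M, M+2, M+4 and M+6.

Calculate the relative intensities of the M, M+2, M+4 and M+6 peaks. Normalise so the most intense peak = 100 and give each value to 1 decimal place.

The 3 Gz atoms are independent, so intensities follow the terms of (0.532 + 0.468)^3.
P(M) = 0.532^3 = 0.150569
P(M+2) = 3 × 0.532^2 × 0.468^1 = 0.397366
P(M+4) = 3 × 0.532^1 × 0.468^2 = 0.349562
P(M+6) = 0.468^3 = 0.102503
The M+2 peak is largest (0.397366); scaling to 100 gives 37.9 : 100.0 : 88.0 : 25.8.

37.9 : 100.0 : 88.0 : 25.8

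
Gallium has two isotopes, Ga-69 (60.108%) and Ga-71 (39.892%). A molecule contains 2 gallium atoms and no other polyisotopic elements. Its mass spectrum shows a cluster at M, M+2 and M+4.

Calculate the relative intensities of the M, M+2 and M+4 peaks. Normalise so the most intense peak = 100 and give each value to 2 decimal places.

Each Ga atom is independently Ga-69 (p = 0.60108) or Ga-71 (q = 0.39892); the cluster is the binomial expansion (p + q)^2.
P(M) = 0.60108^2 = 0.361297
P(M+2) = 2 × 0.60108^1 × 0.39892^1 = 0.479566
P(M+4) = 0.39892^2 = 0.159137
The M+2 peak is largest (0.479566); scaling to 100 gives 75.34 : 100.00 : 33.18.

75.34 : 100.00 : 33.18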